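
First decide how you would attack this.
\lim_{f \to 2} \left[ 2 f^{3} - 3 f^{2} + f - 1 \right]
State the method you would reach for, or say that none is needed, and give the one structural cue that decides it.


Verdict: no special technique — nothing blocks direct substitution at 2: plug in and finish.


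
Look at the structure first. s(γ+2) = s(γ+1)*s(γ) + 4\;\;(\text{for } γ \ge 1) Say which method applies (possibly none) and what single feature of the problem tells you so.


Best approach: no special technique — the update rule curves (it is not linear in the unknown sequence), so no superposition-based closed form attaches — iterate or study it directly.


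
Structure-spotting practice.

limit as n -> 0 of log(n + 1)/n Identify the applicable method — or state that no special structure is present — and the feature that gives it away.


Technique: l'Hôpital's rule (0/0) — substituting 0 gives 0 over 0; differentiate top and bottom once and re-evaluate. A local series expansion at the point resolves it as well; the rule is the packaged version of that step.


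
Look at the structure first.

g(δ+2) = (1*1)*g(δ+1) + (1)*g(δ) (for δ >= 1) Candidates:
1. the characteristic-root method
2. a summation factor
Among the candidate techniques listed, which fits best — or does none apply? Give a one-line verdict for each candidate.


Verdict: the characteristic-root method — linear, homogeneous, constant coefficients: solutions of the form r^δ exist — find the roots of the characteristic polynomial.
- the characteristic-root method: applicable, and directly so.
- a summation factor — a summation factor telescopes one-step recursions; this one carries higher-order memory.


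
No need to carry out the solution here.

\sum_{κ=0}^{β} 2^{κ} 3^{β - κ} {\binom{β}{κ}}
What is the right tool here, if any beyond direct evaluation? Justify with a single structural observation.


Method: the binomial theorem — binomial coefficients against complementary powers of 2 and 3: recognize the binomial expansion and resum.


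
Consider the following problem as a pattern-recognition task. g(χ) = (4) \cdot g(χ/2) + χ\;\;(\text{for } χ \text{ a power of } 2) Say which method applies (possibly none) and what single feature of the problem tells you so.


Technique: the master substitution — treat m = log base 2 of χ as the new clock: one recursion step advances m by one while χ scales by 2.


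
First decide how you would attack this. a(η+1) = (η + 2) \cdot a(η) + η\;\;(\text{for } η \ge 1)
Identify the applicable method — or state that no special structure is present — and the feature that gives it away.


Best approach: a summation factor — rescale the sequence by the product of the weights η + 2 so far — the recurrence collapses to a plain running sum.


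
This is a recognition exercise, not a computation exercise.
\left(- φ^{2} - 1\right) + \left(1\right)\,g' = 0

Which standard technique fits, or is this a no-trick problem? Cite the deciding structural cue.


Technique: no special technique — solved for the derivative, no g appears — this is antidifferentiation in φ wearing ODE clothing.


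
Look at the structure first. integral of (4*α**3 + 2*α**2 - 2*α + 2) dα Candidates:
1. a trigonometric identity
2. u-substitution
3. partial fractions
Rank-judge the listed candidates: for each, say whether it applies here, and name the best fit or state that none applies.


Method: no special technique — the integrand is a sum of constant multiples of powers of α — integrate term by term.
- a trigonometric identity — no sine or cosine appears, so there is nothing for a trigonometric identity to act on.
- u-substitution: any workable substitution here is cosmetic — the integrand is already in directly integrable form.
- partial fractions: the expression is not a ratio of polynomials that decomposes further.


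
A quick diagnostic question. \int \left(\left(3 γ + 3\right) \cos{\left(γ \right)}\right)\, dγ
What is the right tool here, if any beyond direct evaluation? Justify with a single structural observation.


Method: integration by parts — a polynomial factor 3 γ + 3 multiplies \cos{\left(γ \right)}; differentiating 3 γ + 3 lowers its degree while \cos{\left(γ \right)} integrates cleanly, so parts wins.


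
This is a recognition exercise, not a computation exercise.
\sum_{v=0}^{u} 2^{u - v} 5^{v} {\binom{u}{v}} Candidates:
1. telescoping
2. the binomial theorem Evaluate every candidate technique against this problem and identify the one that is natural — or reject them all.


Method: the binomial theorem — the binomial coefficients weight matched powers of 5 and 2, which is exactly the expansion of a binomial power.
- telescoping — writing out consecutive terms as given produces no pairwise cancellation.
- the binomial theorem — yes — fits the structure here.


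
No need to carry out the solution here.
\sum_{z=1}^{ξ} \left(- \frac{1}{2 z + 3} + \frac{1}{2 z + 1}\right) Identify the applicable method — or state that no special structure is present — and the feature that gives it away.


Method: telescoping — the piece each term subtracts is \frac{1}{2 z + 1} advanced by one index, and it reappears with a plus sign leading the following term — the sum collapses to its boundary terms.


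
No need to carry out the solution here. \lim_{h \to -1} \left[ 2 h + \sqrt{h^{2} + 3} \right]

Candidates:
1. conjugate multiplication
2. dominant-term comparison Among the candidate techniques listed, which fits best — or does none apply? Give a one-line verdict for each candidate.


Diagnosis: no special technique — the expression is continuous at the evaluation point — substitute directly; no indeterminate form appears.
- conjugate multiplication: there is no infinity-minus-infinity radical difference to rationalize.
- dominant-term comparison: no ranking of term growth rates resolves the limit here.


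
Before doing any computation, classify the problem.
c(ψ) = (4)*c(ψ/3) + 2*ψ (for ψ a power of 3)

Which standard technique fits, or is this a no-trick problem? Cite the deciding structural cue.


Best approach: the master substitution — treat m = log base 3 of ψ as the new clock: one recursion step advances m by one while ψ scales by 3.


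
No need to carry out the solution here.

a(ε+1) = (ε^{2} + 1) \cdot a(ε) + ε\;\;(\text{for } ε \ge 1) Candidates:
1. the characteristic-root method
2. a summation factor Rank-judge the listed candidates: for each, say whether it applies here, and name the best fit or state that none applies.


Diagnosis: a summation factor — with the index-dependent coefficient ε^{2} + 1, dividing by the cumulative product turns the left side into a pure difference.
- the characteristic-root method: the coefficients change with the index, which the root method cannot absorb.
- a summation factor: applicable, and directly so.


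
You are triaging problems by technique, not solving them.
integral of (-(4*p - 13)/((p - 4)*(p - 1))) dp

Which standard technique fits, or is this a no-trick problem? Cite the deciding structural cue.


Method: partial fractions — the bottom factors while the top stays lower-degree — split into simple fractions and integrate piece by piece.


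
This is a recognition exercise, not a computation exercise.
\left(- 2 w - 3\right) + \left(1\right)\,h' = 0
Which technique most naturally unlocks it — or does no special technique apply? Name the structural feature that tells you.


Method: no special technique — solved for the derivative, no h appears — this is antidifferentiation in w wearing ODE clothing.


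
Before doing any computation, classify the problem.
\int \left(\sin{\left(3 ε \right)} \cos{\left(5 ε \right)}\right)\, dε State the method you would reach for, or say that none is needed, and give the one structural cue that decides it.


Method: a trigonometric identity — the product \sin{\left(3 ε \right)} \cos{\left(5 ε \right)} converts to a sum of single-frequency sinusoids via the product-to-sum identity.


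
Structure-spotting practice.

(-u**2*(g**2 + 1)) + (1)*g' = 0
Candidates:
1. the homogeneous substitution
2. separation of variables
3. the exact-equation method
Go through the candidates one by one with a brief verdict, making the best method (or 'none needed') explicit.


Diagnosis: separation of variables — one side of the product carries the independent variable, the other the unknown — the textbook separation shape.
- the homogeneous substitution: the slope is not a function of the ratio of the variables alone.
- separation of variables: yes, a natural case for it.
- the exact-equation method — exactness fails on the nose — the mixed partials do not match.


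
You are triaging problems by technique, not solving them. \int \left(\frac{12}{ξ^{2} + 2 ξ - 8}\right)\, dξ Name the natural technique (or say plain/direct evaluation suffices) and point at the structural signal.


Verdict: partial fractions — once ξ^{2} + 2 ξ - 8 is factored, each root contributes a simple-fraction term; integrate them one at a time.


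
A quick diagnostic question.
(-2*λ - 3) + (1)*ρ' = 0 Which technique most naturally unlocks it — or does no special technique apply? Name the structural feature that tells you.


Verdict: no special technique — solved for the derivative, no ρ appears — this is antidifferentiation in λ wearing ODE clothing.


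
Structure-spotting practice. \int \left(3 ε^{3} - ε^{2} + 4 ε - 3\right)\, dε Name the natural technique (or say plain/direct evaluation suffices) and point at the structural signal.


Method: no special technique — the integrand is a sum of constant multiples of powers of ε — integrate term by term.


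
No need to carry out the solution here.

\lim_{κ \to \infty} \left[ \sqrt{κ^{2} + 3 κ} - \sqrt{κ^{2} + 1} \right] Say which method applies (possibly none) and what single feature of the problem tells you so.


Diagnosis: conjugate multiplication — divergence minus divergence hides a finite answer — expose it by pairing \sqrt{κ^{2} + 3 κ} - \sqrt{κ^{2} + 1} with its conjugate.


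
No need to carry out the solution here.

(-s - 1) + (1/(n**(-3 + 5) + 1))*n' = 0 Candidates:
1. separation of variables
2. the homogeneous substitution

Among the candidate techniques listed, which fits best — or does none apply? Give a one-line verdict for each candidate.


Diagnosis: separation of variables — one side of the product carries the independent variable, the other the unknown — the textbook separation shape.
- separation of variables: applies; the problem has the shape this method handles.
- the homogeneous substitution: the ratio substitution does not collapse this equation.


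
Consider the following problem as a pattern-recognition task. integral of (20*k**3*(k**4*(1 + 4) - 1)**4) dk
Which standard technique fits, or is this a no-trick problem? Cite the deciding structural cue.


Verdict: u-substitution — set u = (k**4*(1 + 4) - 1): a constant multiple of its derivative, namely 20*k**3, is present as a factor once the integrand is collected, so the du is sitting there waiting. Brute-force expansion works too — the substitution sees the structure instead of grinding through terms.


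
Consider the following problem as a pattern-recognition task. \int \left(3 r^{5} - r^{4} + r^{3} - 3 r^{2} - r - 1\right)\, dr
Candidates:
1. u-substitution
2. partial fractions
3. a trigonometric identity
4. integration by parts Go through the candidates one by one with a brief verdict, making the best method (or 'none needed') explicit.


Method: no special technique — the integrand is a sum of constant multiples of powers of r — integrate term by term.
- u-substitution — no substitution does more than relabel what direct integration already handles.
- partial fractions — there is no rational-function structure to decompose.
- a trigonometric identity — no sine or cosine appears, so there is nothing for a trigonometric identity to act on.
- integration by parts: parts would only shuffle a directly integrable integrand.


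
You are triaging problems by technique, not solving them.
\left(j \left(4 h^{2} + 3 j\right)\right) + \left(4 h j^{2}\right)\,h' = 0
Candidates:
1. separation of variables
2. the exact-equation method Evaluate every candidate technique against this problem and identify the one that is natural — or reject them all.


Verdict: the exact-equation method — because the two cross partials coincide, the form is conservative as written — recover its potential in (j, h).
- separation of variables — the two dependences are entangled, not a clean product of one-variable pieces.
- the exact-equation method — yes — fits the structure here.


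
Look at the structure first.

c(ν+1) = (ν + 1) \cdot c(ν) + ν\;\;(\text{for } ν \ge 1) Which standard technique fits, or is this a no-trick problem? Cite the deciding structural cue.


Verdict: a summation factor — because the multiplier ν + 1 is index-dependent, divide through by its running product and sum the resulting differences.


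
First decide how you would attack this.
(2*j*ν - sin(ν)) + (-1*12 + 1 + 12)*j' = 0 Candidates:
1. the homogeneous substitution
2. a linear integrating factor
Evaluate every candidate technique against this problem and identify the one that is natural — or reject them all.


Diagnosis: a linear integrating factor — linear in the unknown with genuine forcing: multiply through by the exponential of the integrated coefficient and the left side closes into one derivative.
- the homogeneous substitution: the ratio of the variables does not determine the slope.
- a linear integrating factor — a fit — the right tool for this form.


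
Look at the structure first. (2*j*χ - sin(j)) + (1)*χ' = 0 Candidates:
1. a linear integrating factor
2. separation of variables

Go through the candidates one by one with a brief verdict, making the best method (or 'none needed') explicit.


Technique: a linear integrating factor — arrange it as χ' + 2*j·χ = (the forcing term) and the integrating factor does the rest.
- a linear integrating factor — a fit — the right tool for this form.
- separation of variables: the two dependences are entangled, not a clean product of one-variable pieces.


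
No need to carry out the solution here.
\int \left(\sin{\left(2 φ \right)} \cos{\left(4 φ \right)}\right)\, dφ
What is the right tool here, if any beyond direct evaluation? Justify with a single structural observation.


Method: a trigonometric identity — two different frequencies multiply in \sin{\left(2 φ \right)} \cos{\left(4 φ \right)}; the product-to-sum formula separates them.


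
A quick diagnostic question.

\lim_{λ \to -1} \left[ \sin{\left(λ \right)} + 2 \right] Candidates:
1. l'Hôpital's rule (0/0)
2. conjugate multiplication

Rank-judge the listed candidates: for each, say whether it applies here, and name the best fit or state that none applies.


Verdict: no special technique — the expression is continuous at -1 — substitute and evaluate; no indeterminate form appears.
- l'Hôpital's rule (0/0) — evaluation at the point is determinate, so the rule has nothing to repair.
- conjugate multiplication — there are no radicals in tension whose conjugate would simplify matters.


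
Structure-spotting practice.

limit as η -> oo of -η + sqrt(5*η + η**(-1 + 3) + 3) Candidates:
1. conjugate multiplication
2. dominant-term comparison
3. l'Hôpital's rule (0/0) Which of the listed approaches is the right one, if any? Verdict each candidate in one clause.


Technique: conjugate multiplication — divergence minus divergence hides a finite answer — expose it by pairing sqrt(5*η + η**(-1 + 3) + 3) - η with its conjugate.
- conjugate multiplication — yes — fits the structure here.
- dominant-term comparison — no dominant power emerges to decide the limit by degree comparison.
- l'Hôpital's rule (0/0): no quotient structure at all: the clash is ∞ minus ∞, which rationalizing converts into a tractable ratio.


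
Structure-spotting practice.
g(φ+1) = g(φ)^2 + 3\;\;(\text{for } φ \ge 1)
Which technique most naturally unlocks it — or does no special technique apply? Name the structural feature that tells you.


Technique: no special technique — no ansatz, no master substitution, no summation factor survives the nonlinearity here.


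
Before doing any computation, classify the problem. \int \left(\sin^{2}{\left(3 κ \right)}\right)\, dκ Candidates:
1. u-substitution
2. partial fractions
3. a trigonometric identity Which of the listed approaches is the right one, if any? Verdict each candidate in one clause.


Diagnosis: a trigonometric identity — the exponent on \sin^{2}{\left(3 κ \right)} is even — the power-reduction identity is the standard preprocessing step.
- u-substitution: no subexpression of the integrand pairs with its own derivative as a factor — individual terms may offer their own substitutions, but any change of variable covering the whole integral would have to be constructed from outside the expression.
- partial fractions: the expression is not a ratio of polynomials that decomposes further.
- a trigonometric identity — applies; the problem has the shape this method handles.


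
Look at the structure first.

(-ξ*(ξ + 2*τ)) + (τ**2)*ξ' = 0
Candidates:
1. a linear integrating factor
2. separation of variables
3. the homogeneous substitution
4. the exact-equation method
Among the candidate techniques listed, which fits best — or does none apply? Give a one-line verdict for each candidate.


Method: the homogeneous substitution — scaling τ and ξ together leaves the slope fixed — it depends only on ξ/τ, so substitute the ratio. Rearranged, this also fits the Bernoulli template directly; the homogeneous substitution reads the structure without the rearrangement.
- a linear integrating factor: a nonlinear term in the unknown puts this outside the integrating-factor template.
- separation of variables: no algebra isolates the independent variable on one side and the unknown on the other.
- the homogeneous substitution: applicable, and directly so.
- the exact-equation method — the cross partial derivatives disagree, so no single potential exists.


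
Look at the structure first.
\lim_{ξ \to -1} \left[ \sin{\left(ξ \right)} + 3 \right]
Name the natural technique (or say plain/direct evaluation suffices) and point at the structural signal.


Best approach: no special technique — the expression is continuous at -1 — substitute and evaluate; no indeterminate form appears.


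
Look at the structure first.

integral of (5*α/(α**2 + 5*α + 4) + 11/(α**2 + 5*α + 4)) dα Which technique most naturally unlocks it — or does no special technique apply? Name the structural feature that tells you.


Diagnosis: partial fractions — once α**2 + 5*α + 4 is factored, each root contributes a simple-fraction term; integrate them one at a time.


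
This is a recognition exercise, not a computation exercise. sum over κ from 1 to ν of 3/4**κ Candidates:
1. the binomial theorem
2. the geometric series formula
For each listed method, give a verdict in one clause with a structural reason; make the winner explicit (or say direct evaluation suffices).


Method: the geometric series formula — consecutive terms stand in a fixed index-free ratio — the geometric sum formula closes it.
- the binomial theorem: the terms lack the binomial-coefficient-weighted complementary-power pattern of an expansion.
- the geometric series formula: yes — fits the structure here.


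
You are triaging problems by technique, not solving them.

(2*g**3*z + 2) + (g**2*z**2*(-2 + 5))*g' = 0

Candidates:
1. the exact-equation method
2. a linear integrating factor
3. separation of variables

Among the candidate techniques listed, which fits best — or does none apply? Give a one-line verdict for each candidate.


Diagnosis: the exact-equation method — equality of cross partials is the green light — assemble the potential function term by term.
- the exact-equation method — yes — fits the structure here.
- a linear integrating factor — the unknown enters nonlinearly (through a power, a denominator, or a transcendental function), which the linear integrating-factor recipe cannot absorb as-is — any repair would come from a preliminary substitution, not the factor.
- separation of variables: the two dependences are entangled, not a clean product of one-variable pieces.


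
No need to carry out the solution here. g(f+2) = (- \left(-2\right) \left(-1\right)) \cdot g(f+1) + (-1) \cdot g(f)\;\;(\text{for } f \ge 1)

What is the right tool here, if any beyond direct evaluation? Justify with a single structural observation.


Best approach: the characteristic-root method — constant coefficients and linearity mean the ansatz r^f reduces it to solving the characteristic polynomial.


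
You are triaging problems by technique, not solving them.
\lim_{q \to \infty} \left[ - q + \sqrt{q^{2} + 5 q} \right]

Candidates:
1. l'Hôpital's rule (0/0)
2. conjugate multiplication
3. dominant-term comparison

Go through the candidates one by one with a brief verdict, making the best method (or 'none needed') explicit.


Verdict: conjugate multiplication — neither \sqrt{q^{2} + 5 q} nor q converges alone, so rewrite their difference as a conjugate-rationalized quotient first.
- l'Hôpital's rule (0/0) — the expression is a difference driving to ∞ − ∞, not a 0/0 quotient — there is no ratio for the rule to differentiate.
- conjugate multiplication — a fit — the right tool for this form.
- dominant-term comparison — this limit is not decided by comparing polynomial growth at infinity.


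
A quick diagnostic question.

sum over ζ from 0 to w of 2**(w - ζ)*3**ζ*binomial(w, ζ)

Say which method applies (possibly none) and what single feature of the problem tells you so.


Diagnosis: the binomial theorem — binomial coefficients against complementary powers of 3 and 2: recognize the binomial expansion and resum.


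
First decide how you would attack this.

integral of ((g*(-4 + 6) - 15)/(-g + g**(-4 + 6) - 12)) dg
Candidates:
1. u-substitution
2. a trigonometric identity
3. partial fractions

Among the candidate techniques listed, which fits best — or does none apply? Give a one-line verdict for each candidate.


Best approach: partial fractions — each factor of (-g + g**(-4 + 6) - 12) owns one elementary piece of the integrand — separate them and integrate piecewise.
- u-substitution: no subexpression of the integrand serves as a whole-integral substitution inner — individual terms may offer their own, but none carries its derivative as a factor of the full integrand; a working change of variable would have to be constructed from outside the expression.
- a trigonometric identity: with no trigonometric functions present, identity rewriting has no target.
- partial fractions — yes — fits the structure here.


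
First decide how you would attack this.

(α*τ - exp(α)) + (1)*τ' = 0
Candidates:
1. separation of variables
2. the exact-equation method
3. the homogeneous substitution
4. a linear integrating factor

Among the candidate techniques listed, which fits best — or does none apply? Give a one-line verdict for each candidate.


Best approach: a linear integrating factor — τ enters only linearly with coefficient α; multiply by exp of the integral of α and the left side becomes one derivative.
- separation of variables — the two dependences are entangled, not a clean product of one-variable pieces.
- the exact-equation method: exactness fails on the nose — the mixed partials do not match.
- the homogeneous substitution: the slope is not a function of the ratio of the variables alone.
- a linear integrating factor — applicable, and directly so.


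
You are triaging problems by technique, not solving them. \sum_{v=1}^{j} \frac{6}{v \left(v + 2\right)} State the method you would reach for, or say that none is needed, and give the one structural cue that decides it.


Method: telescoping — \frac{6}{v \left(v + 2\right)} is a collapsed telescope: expand it into simple fractions to see the cancellation.


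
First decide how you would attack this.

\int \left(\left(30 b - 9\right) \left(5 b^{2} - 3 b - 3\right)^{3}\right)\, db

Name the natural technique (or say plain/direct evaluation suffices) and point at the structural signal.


Verdict: u-substitution — a chain-rule shadow: 30 b - 9 alongside a function of 5 b^{2} - 3 b - 3 means u = 5 b^{2} - 3 b - 3 unwinds the composition in one step. Multiplying out and using the power rule would succeed as well, just with far more bookkeeping.


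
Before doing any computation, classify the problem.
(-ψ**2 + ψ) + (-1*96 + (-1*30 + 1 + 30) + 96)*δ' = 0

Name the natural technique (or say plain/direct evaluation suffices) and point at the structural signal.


Diagnosis: no special technique — with δ absent the equation is not coupled at all: direct integration in ψ.


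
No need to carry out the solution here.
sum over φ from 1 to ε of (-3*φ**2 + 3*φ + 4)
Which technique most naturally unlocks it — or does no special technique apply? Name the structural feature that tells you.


Diagnosis: no special technique — no cancellation, no constant ratio, no binomial weights — just polynomial terms summed directly.


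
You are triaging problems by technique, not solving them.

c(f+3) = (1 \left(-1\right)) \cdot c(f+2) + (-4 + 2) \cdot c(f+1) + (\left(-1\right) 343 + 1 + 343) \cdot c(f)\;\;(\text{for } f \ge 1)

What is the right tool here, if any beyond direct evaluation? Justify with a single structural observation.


Method: the characteristic-root method — no index-dependence in the weights and nothing inhomogeneous: classic characteristic-equation setup.


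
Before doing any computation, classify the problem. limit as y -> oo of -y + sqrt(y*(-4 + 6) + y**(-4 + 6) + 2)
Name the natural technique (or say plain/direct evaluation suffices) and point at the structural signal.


Verdict: conjugate multiplication — both pieces blow up but their difference is finite; the conjugate trick rationalizes sqrt(y*(-4 + 6) + y**(-4 + 6) + 2) - y.


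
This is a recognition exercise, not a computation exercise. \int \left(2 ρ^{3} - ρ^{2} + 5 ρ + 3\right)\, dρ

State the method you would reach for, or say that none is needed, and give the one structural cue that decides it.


Best approach: no special technique — nothing composite, nothing rational, nothing trigonometric — each constant-multiple power of ρ integrates by the power rule alone.


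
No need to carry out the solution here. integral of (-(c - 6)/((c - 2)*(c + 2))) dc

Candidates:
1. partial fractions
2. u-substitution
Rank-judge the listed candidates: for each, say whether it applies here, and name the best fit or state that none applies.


Verdict: partial fractions — a proper rational integrand whose denominator splits into simpler factors — decompose into partial fractions first.
- partial fractions: applicable, and directly so.
- u-substitution: no subexpression of the integrand serves as a whole-integral substitution inner — individual terms may offer their own, but none carries its derivative as a factor of the full integrand; a working change of variable would have to be constructed from outside the expression.


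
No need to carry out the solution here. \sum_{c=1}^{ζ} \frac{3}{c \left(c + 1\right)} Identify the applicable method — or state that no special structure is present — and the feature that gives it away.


Diagnosis: telescoping — the summand \frac{3}{c \left(c + 1\right)} decomposes into fractions whose poles differ by an integer shift — the series collapses.


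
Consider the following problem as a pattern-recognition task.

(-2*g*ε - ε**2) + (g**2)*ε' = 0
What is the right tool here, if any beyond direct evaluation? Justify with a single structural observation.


Best approach: the homogeneous substitution — the slope's numerator and denominator have matching total degree, so it depends only on ε/g and the ratio substitution collapses it. A Bernoulli substitution is a fair alternative on this equation directly; the homogeneous reading takes it as given.


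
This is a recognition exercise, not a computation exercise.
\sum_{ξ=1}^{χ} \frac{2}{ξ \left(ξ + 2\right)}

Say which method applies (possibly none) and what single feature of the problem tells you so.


Method: telescoping — split \frac{2}{ξ \left(ξ + 2\right)} by partial fractions and the pieces are one function at shifted arguments — interior terms cancel.


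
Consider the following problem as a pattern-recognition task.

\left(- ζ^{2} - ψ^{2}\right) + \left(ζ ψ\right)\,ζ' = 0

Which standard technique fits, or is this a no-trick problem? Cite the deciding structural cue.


Technique: the homogeneous substitution — solved for the derivative, the right side is unchanged under scaling ψ and ζ together — it depends only on the ratio ζ/ψ, so substitute a single ratio variable. A Bernoulli substitution is a fair alternative on this equation directly; the homogeneous reading takes it as given.


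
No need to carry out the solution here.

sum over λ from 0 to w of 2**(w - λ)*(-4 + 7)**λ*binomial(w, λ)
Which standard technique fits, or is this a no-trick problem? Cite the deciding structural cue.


Diagnosis: the binomial theorem — the summand is term λ of a binomial expansion in (-4 + 7) and 2; the whole sum is a single power.


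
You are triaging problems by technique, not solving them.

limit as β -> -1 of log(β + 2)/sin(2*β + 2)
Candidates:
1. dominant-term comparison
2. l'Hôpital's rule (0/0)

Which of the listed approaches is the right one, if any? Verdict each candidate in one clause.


Method: l'Hôpital's rule (0/0) — plug in -1: top and bottom both hit zero, so differentiate each and retry. Known elementary limits would finish this too — the rule just bypasses the case analysis.
- dominant-term comparison — no dominant-degree comparison decides it.
- l'Hôpital's rule (0/0) — yes — fits the structure here.


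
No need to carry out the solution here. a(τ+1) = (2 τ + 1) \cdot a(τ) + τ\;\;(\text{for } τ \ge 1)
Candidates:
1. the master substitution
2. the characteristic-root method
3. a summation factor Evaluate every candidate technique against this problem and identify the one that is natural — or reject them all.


Best approach: a summation factor — because the multiplier 2 τ + 1 is index-dependent, divide through by its running product and sum the resulting differences.
- the master substitution: no fixed divisor shrinks the index between calls.
- the characteristic-root method: the coefficients vary with the index, breaking the constant-coefficient structure the method needs.
- a summation factor — applicable, and directly so.


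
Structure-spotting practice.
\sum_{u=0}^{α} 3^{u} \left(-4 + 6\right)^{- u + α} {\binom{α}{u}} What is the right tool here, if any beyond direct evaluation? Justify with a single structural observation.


Technique: the binomial theorem — the binomial coefficients weight matched powers of 3 and (-4 + 6), which is exactly the expansion of a binomial power.


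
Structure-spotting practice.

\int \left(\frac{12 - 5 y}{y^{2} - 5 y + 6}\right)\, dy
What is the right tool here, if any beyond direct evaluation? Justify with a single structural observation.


Best approach: partial fractions — y^{2} - 5 y + 6 splits into linear pieces, so the quotient is a sum of simple fractions — decompose before integrating.


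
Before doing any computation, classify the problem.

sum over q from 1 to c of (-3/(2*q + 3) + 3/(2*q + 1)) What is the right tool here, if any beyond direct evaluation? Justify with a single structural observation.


Technique: telescoping — write out three consecutive terms and watch the interior cancel: the advanced copy one term subtracts reappears as the very next term's leading piece, pair after pair.


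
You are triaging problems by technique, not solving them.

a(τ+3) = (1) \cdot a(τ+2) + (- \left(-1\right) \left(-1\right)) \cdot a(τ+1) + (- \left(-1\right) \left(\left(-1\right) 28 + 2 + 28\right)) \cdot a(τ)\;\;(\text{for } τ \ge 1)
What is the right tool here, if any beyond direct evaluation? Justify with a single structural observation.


Method: the characteristic-root method — shift-invariance with fixed coefficients calls for exponential trials; the characteristic polynomial finds every r^τ.


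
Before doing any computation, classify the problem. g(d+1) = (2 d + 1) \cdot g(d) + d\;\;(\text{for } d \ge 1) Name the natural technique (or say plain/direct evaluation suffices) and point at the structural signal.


Best approach: a summation factor — first-order linear but the coefficient 2 d + 1 moves with the index — divide by the cumulative product and telescope.


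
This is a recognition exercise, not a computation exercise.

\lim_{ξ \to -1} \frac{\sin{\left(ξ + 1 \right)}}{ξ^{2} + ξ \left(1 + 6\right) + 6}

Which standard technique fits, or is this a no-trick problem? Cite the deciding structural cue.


Technique: l'Hôpital's rule (0/0) — the 0/0 form at -1 is the signature situation for l'Hôpital's rule. Known elementary limits would finish this too — the rule just bypasses the case analysis.


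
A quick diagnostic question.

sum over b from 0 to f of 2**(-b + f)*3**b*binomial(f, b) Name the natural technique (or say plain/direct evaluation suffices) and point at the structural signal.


Method: the binomial theorem — the binomial coefficients weight matched powers of 3 and 2, which is exactly the expansion of a binomial power.


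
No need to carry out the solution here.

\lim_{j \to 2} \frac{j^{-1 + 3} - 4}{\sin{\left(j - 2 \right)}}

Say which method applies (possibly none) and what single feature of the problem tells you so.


Technique: l'Hôpital's rule (0/0) — the 0/0 form at 2 is the signature situation for l'Hôpital's rule. Expanding numerator and denominator to first order gives the same value — the rule automates exactly that.


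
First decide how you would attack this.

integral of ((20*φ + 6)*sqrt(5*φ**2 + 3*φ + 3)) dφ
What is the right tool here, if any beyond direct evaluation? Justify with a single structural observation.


Best approach: u-substitution — the only nontrivial dependence routes through 5*φ**2 + 3*φ + 3, whose derivative supplies the leftover factor up to a constant multiple — u = 5*φ**2 + 3*φ + 3 flattens it.


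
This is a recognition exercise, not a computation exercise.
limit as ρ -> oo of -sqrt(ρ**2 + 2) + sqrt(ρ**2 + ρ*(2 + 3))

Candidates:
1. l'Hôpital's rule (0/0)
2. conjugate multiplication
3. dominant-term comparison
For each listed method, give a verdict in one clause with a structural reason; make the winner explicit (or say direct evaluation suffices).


Diagnosis: conjugate multiplication — an infinity-minus-infinity difference with a surviving radical — multiply by the conjugate to cancel the divergence.
- l'Hôpital's rule (0/0) — substitution produces ∞ − ∞ rather than a vanishing quotient; the rule needs a 0/0 ratio to act on.
- conjugate multiplication — yes — fits the structure here.
- dominant-term comparison: leading-power comparison does not apply to this form.


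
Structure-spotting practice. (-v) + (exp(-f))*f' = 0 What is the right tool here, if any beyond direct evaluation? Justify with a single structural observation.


Diagnosis: separation of variables — separating collects all f-dependence with the derivative and leaves all v-dependence opposite: variables separate. An exactness check succeeds on this form as well — separation and the potential function arrive at the same answer, separation more directly.


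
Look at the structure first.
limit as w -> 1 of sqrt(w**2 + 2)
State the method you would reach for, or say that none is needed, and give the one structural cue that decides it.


Diagnosis: no special technique — the function is continuous at 1; evaluation is itself the limit, no machinery required.


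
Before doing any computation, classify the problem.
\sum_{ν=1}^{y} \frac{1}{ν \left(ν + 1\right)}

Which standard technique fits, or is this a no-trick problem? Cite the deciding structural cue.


Best approach: telescoping — after splitting \frac{1}{ν \left(ν + 1\right)} into partial fractions, the pieces are shifted copies of one function and cancel telescopically.


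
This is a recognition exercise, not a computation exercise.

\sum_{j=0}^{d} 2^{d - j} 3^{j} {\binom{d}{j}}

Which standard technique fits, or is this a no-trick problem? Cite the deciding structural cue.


Diagnosis: the binomial theorem — the summand is term j of a binomial expansion in 3 and 2; the whole sum is a single power.


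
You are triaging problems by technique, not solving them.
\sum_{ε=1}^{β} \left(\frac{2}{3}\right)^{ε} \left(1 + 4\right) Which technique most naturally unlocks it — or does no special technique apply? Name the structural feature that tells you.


Diagnosis: the geometric series formula — each term is \frac{2}{3} times the previous one, so the geometric-series formula applies directly.


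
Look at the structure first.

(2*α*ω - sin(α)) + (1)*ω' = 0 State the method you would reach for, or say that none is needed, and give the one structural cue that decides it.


Verdict: a linear integrating factor — the equation is linear in ω with coefficient 2*α; multiplying by the integrating factor exp(∫2*α) makes the left side a perfect derivative.


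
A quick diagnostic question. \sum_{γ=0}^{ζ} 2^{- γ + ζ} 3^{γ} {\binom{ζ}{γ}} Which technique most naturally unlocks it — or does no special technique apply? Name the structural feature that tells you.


Diagnosis: the binomial theorem — binomial coefficients against complementary powers of 3 and 2: recognize the binomial expansion and resum.


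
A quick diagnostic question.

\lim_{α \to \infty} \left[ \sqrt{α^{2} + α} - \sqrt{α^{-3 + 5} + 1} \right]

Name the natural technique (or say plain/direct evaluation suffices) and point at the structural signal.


Technique: conjugate multiplication — an infinity-minus-infinity difference with a surviving radical — multiply by the conjugate to cancel the divergence.


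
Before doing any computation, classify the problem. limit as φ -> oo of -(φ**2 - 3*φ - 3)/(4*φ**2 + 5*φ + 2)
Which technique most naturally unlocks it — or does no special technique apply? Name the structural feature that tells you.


Verdict: dominant-term comparison — at large φ only the top-degree terms survive; compare the leading terms and the limit falls out. As a single quotient, the ∞/∞ shape would yield to repeated differentiation as well — the growth comparison gets there in one look.


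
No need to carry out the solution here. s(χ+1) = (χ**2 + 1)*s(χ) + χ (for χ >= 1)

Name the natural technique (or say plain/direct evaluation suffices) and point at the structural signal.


Method: a summation factor — one-term recursion with variable weight χ**2 + 1 is solved by product normalization, not by root-finding.


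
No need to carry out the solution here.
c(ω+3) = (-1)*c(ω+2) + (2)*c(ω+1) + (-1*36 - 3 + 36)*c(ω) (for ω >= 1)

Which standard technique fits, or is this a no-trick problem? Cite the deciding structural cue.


Method: the characteristic-root method — no index-dependence in the weights and nothing inhomogeneous: classic characteristic-equation setup.


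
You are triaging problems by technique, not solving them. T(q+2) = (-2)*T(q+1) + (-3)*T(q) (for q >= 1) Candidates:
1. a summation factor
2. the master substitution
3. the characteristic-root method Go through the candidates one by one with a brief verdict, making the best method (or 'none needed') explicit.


Technique: the characteristic-root method — the recurrence treats every index alike (constant coefficients, no forcing) — precisely the regime where r^q trials close it.
- a summation factor — the recurrence reaches back more than one step, outside the first-order family a summation factor normalizes.
- the master substitution — this is shift-type recursion, outside the divide-and-conquer template.
- the characteristic-root method — applies; the problem has the shape this method handles.
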